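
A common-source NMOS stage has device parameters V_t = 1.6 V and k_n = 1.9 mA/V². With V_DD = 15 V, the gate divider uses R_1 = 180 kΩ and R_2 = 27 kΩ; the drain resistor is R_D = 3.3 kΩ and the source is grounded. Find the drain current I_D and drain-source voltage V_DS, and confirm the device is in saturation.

V_G = V_DD·R_2/(R_1+R_2) = 15×27/207 = 1.96 V. With the source grounded, V_GS = V_G = 1.96 V.
Assume saturation: I_D = (k_n/2)(V_GS − V_t)² = (1.9/2)×(1.96 − 1.6)² = 0.95×0.357² = 0.121 mA.
V_DS = V_DD − I_D·R_D = 15 − 0.121×3.3 = 14.6 V.
Saturation requires V_DS ≥ V_GS − V_t = 0.357 V; 14.6 ≥ 0.357 ✓.

I_D ≈ 0.12 mA, V_DS ≈ 15 V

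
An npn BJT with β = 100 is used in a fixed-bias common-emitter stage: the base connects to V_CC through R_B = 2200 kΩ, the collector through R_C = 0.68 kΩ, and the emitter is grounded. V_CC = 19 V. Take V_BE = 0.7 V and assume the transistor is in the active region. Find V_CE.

Base loop: V_CC = I_B·R_B + V_BE, so I_B = (19 − 0.7)/2200 kΩ = 0.00832 mA.
In the active region I_C = β·I_B = 100 × 0.00832 = 0.832 mA.
Collector loop: V_CE = V_CC − I_C·R_C = 19 − 0.832×0.68 = 18.4 V.
Since V_CE = 18.4 V > V_CE(sat) ≈ 0.2 V, the transistor is in the active region as assumed.

V_CE ≈ 18 V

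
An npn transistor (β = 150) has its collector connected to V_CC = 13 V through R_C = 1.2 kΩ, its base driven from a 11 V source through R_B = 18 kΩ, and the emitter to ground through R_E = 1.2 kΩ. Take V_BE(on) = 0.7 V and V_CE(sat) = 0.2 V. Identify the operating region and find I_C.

saturation; I_C ≈ 5.2 mA

Assume active: I_B = (11 − 0.7)/(18 + 151×1.2) = 0.0517 mA, I_C = β·I_B = 7.76 mA.
Then V_CE = 13 − 7.76×1.2 − 7.81×1.2 = -5.68 V < 0.2 V — the active assumption fails.
Re-solve with V_CE = 0.2 V. KCL at the emitter: V_E/R_E = (V_BB−0.7−V_E)/R_B + (V_CC−0.2−V_E)/R_C, giving V_E = 6.53 V.
I_C = (V_CC − 0.2 − V_E)/R_C = (12.8 − 6.53)/1.2 = 5.23 mA.
Check: I_B = (10.3 − 6.53)/18 = 0.21 mA, and β·I_B = 31.5 mA > I_C, confirming saturation.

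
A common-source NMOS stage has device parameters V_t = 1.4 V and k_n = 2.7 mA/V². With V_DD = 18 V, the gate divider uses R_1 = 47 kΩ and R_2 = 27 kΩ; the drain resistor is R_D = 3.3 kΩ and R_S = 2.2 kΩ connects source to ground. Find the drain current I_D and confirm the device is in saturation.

V_G = V_DD·R_2/(R_1+R_2) = 18×27/74 = 6.57 V.
Assume saturation: I_D = (k_n/2)(V_GS − V_t)² with V_GS = V_G − I_D·R_S = 6.57 − 2.2·I_D.
Substituting gives 6.53·I_D² − 31.7·I_D + 36.1 = 0, with roots I_D = 1.82 or 3.03 mA.
The root I_D = 3.03 mA gives V_GS = -0.0981 V ≤ V_t, so take I_D = 1.82 mA.
Then V_GS = 2.56 V and V_DS = V_DD − I_D(R_D+R_S) = 18 − 1.82×5.5 = 7.98 V.
Saturation requires V_DS ≥ V_GS − V_t = 1.16 V; 7.98 ≥ 1.16 ✓.

I_D ≈ 1.8 mA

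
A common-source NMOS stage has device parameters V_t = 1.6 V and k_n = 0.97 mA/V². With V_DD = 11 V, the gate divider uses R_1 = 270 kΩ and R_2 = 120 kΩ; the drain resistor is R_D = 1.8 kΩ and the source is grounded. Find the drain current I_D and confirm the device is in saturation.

V_G = V_DD·R_2/(R_1+R_2) = 11×120/390 = 3.38 V. With the source grounded, V_GS = V_G = 3.38 V.
Assume saturation: I_D = (k_n/2)(V_GS − V_t)² = (0.97/2)×(3.38 − 1.6)² = 0.485×1.78² = 1.54 mA.
V_DS = V_DD − I_D·R_D = 11 − 1.54×1.8 = 8.22 V.
Saturation requires V_DS ≥ V_GS − V_t = 1.78 V; 8.22 ≥ 1.78 ✓.

I_D ≈ 1.5 mA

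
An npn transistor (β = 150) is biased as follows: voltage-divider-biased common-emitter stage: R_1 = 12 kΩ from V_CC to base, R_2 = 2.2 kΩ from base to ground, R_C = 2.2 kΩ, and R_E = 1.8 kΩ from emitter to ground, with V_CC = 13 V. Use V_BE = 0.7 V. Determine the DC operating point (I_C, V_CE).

Thevenize the base divider: V_Th = V_CC·R_2/(R_1+R_2) = 13×2.2/14.2 = 2.01 V, R_Th = R_1‖R_2 = 1.86 kΩ.
Base-emitter loop: V_Th = I_B·R_Th + V_BE + (β+1)I_B·R_E, so I_B = (2.01 − 0.7) / (1.86 + 151×1.8) = 0.0048 mA.
I_C = β·I_B = 150×0.0048 = 0.72 mA, and I_E = (β+1)I_B = 0.725 mA.
V_CE = V_CC − I_C·R_C − I_E·R_E = 13 − 0.72×2.2 − 0.725×1.8 = 10.1 V.
V_CE = 10.1 V > 0.2 V confirms active-region operation.

I_C ≈ 0.72 mA, V_CE ≈ 10 V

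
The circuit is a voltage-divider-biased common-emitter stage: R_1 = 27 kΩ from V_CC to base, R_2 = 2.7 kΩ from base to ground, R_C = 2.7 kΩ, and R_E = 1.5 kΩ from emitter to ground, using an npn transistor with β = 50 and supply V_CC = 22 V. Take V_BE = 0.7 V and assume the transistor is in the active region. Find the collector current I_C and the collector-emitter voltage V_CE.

I_C ≈ 0.82 mA, V_CE ≈ 19 V

Thevenize the base divider: V_Th = V_CC·R_2/(R_1+R_2) = 22×2.7/29.7 = 2 V, R_Th = R_1‖R_2 = 2.45 kΩ.
Base-emitter loop: V_Th = I_B·R_Th + V_BE + (β+1)I_B·R_E, so I_B = (2 − 0.7) / (2.45 + 51×1.5) = 0.0165 mA.
I_C = β·I_B = 50×0.0165 = 0.823 mA, and I_E = (β+1)I_B = 0.84 mA.
V_CE = V_CC − I_C·R_C − I_E·R_E = 22 − 0.823×2.7 − 0.84×1.5 = 18.5 V.
V_CE = 18.5 V > 0.2 V confirms active-region operation.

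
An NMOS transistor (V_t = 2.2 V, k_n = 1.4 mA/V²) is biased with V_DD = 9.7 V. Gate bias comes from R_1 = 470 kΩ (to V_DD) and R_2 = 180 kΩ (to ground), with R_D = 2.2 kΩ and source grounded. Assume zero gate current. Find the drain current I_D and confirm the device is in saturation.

V_G = V_DD·R_2/(R_1+R_2) = 9.7×180/650 = 2.69 V. With the source grounded, V_GS = V_G = 2.69 V.
Assume saturation: I_D = (k_n/2)(V_GS − V_t)² = (1.4/2)×(2.69 − 2.2)² = 0.7×0.486² = 0.165 mA.
V_DS = V_DD − I_D·R_D = 9.7 − 0.165×2.2 = 9.34 V.
Saturation requires V_DS ≥ V_GS − V_t = 0.486 V; 9.34 ≥ 0.486 ✓.

I_D ≈ 0.17 mA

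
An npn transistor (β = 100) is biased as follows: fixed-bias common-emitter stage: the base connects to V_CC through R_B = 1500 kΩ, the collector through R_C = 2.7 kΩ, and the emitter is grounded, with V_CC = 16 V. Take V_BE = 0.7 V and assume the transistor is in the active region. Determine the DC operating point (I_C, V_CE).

I_C ≈ 1 mA, V_CE ≈ 13 V

Base loop: V_CC = I_B·R_B + V_BE, so I_B = (16 − 0.7)/1500 kΩ = 0.0102 mA.
In the active region I_C = β·I_B = 100 × 0.0102 = 1.02 mA.
Collector loop: V_CE = V_CC − I_C·R_C = 16 − 1.02×2.7 = 13.2 V.
Since V_CE = 13.2 V > V_CE(sat) ≈ 0.2 V, the transistor is in the active region as assumed.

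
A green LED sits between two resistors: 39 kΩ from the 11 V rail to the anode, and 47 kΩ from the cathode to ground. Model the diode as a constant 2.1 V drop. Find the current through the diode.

The two resistors are in series with the diode, so KVL gives 11 = I·39 + 2.1 + I·47.
I = (11 − 2.1) / (39 + 47) kΩ = 8.9 / 86 = 0.103 mA.

I ≈ 0.1 mA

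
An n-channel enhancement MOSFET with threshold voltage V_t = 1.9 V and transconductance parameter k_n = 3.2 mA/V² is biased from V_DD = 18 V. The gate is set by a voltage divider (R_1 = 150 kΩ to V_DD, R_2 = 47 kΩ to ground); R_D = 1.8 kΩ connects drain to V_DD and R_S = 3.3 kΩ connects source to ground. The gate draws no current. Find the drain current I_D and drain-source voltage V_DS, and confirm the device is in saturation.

V_G = V_DD·R_2/(R_1+R_2) = 18×47/197 = 4.29 V.
Assume saturation: I_D = (k_n/2)(V_GS − V_t)² with V_GS = V_G − I_D·R_S = 4.29 − 3.3·I_D.
Substituting gives 17.4·I_D² − 26.3·I_D + 9.17 = 0, with roots I_D = 0.548 or 0.96 mA.
The root I_D = 0.96 mA gives V_GS = 1.13 V ≤ V_t, so take I_D = 0.548 mA.
Then V_GS = 2.49 V and V_DS = V_DD − I_D(R_D+R_S) = 18 − 0.548×5.1 = 15.2 V.
Saturation requires V_DS ≥ V_GS − V_t = 0.585 V; 15.2 ≥ 0.585 ✓.

I_D ≈ 0.55 mA, V_DS ≈ 15 V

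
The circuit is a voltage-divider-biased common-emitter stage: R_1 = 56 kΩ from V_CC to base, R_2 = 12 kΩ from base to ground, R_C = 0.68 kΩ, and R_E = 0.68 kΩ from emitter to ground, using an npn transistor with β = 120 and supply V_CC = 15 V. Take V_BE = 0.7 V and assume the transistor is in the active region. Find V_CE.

V_CE ≈ 12 V

Thevenize the base divider: V_Th = V_CC·R_2/(R_1+R_2) = 15×12/68 = 2.65 V, R_Th = R_1‖R_2 = 9.88 kΩ.
Base-emitter loop: V_Th = I_B·R_Th + V_BE + (β+1)I_B·R_E, so I_B = (2.65 − 0.7) / (9.88 + 121×0.68) = 0.0211 mA.
I_C = β·I_B = 120×0.0211 = 2.54 mA, and I_E = (β+1)I_B = 2.56 mA.
V_CE = V_CC − I_C·R_C − I_E·R_E = 15 − 2.54×0.68 − 2.56×0.68 = 11.5 V.
V_CE = 11.5 V > 0.2 V confirms active-region operation.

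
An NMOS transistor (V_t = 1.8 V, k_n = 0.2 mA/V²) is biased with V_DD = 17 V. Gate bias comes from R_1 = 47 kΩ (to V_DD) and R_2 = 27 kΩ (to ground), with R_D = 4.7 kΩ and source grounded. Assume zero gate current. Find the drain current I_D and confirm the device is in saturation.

V_G = V_DD·R_2/(R_1+R_2) = 17×27/74 = 6.2 V. With the source grounded, V_GS = V_G = 6.2 V.
Assume saturation: I_D = (k_n/2)(V_GS − V_t)² = (0.2/2)×(6.2 − 1.8)² = 0.1×4.4² = 1.94 mA.
V_DS = V_DD − I_D·R_D = 17 − 1.94×4.7 = 7.89 V.
Saturation requires V_DS ≥ V_GS − V_t = 4.4 V; 7.89 ≥ 4.4 ✓.

I_D ≈ 1.9 mA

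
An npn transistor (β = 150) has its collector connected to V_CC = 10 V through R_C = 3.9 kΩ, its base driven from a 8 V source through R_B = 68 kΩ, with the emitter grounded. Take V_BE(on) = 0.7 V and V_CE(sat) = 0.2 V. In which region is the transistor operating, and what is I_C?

Assume active: I_B = (8 − 0.7)/68 = 0.107 mA, giving I_C = β·I_B = 16.1 mA.
But then V_CE = 10 − 16.1×3.9 = -52.8 V < V_CE(sat) = 0.2 V — impossible in the active region.
So the transistor is saturated. With V_CE = 0.2 V, I_C = (V_CC − 0.2)/R_C = 9.8/3.9 = 2.51 mA.
Check: β·I_B = 16.1 mA > I_C = 2.51 mA, confirming saturation.

saturation; I_C ≈ 2.5 mA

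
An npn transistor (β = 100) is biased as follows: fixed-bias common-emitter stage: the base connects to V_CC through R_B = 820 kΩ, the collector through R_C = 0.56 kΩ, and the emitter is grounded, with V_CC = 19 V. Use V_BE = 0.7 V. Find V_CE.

V_CE ≈ 18 V

Base loop: V_CC = I_B·R_B + V_BE, so I_B = (19 − 0.7)/820 kΩ = 0.0223 mA.
In the active region I_C = β·I_B = 100 × 0.0223 = 2.23 mA.
Collector loop: V_CE = V_CC − I_C·R_C = 19 − 2.23×0.56 = 17.8 V.
Since V_CE = 17.8 V > V_CE(sat) ≈ 0.2 V, the transistor is in the active region as assumed.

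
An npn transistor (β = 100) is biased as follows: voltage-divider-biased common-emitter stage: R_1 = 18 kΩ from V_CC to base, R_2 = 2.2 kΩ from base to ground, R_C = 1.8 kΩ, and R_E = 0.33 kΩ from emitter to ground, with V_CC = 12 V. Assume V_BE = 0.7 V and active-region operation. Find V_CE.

V_CE ≈ 8.3 V

Thevenize the base divider: V_Th = V_CC·R_2/(R_1+R_2) = 12×2.2/20.2 = 1.31 V, R_Th = R_1‖R_2 = 1.96 kΩ.
Base-emitter loop: V_Th = I_B·R_Th + V_BE + (β+1)I_B·R_E, so I_B = (1.31 − 0.7) / (1.96 + 101×0.33) = 0.0172 mA.
I_C = β·I_B = 100×0.0172 = 1.72 mA, and I_E = (β+1)I_B = 1.74 mA.
V_CE = V_CC − I_C·R_C − I_E·R_E = 12 − 1.72×1.8 − 1.74×0.33 = 8.33 V.
V_CE = 8.33 V > 0.2 V confirms active-region operation.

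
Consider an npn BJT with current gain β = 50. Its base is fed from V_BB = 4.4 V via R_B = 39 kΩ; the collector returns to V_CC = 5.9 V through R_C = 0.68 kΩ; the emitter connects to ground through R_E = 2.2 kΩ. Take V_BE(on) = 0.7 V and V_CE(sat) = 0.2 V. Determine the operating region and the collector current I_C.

active; I_C ≈ 1.2 mA

Assume active. Base-emitter loop: I_B = (V_BB − V_BE)/(R_B + (β+1)R_E) = (4.4 − 0.7)/(39 + 51×2.2) = 0.0245 mA.
I_C = β·I_B = 50×0.0245 = 1.22 mA.
V_CE = V_CC − I_C·R_C − I_E·R_E = 5.9 − 1.22×0.68 − 1.25×2.2 = 2.32 V > V_CE(sat), so the active-region assumption holds.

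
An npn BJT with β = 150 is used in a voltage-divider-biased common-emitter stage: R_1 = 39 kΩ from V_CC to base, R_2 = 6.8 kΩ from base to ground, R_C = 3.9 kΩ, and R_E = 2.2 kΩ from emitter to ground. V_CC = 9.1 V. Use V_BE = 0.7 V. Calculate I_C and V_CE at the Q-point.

I_C ≈ 0.29 mA, V_CE ≈ 7.3 V

Thevenize the base divider: V_Th = V_CC·R_2/(R_1+R_2) = 9.1×6.8/45.8 = 1.35 V, R_Th = R_1‖R_2 = 5.79 kΩ.
Base-emitter loop: V_Th = I_B·R_Th + V_BE + (β+1)I_B·R_E, so I_B = (1.35 − 0.7) / (5.79 + 151×2.2) = 0.00193 mA.
I_C = β·I_B = 150×0.00193 = 0.289 mA, and I_E = (β+1)I_B = 0.291 mA.
V_CE = V_CC − I_C·R_C − I_E·R_E = 9.1 − 0.289×3.9 − 0.291×2.2 = 7.33 V.
V_CE = 7.33 V > 0.2 V confirms active-region operation.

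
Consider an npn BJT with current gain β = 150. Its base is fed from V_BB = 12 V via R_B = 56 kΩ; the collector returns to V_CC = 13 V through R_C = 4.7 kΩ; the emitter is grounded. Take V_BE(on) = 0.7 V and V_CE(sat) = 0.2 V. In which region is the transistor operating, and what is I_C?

saturation; I_C ≈ 2.7 mA

Assume active: I_B = (12 − 0.7)/56 = 0.202 mA, giving I_C = β·I_B = 30.3 mA.
But then V_CE = 13 − 30.3×4.7 = -129 V < V_CE(sat) = 0.2 V — impossible in the active region.
So the transistor is saturated. With V_CE = 0.2 V, I_C = (V_CC − 0.2)/R_C = 12.8/4.7 = 2.72 mA.
Check: β·I_B = 30.3 mA > I_C = 2.72 mA, confirming saturation.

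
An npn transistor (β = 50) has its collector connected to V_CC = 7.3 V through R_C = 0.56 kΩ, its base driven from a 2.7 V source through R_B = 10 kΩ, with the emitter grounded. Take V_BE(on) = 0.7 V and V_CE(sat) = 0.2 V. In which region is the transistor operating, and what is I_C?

Assume active. Base-emitter loop: I_B = (V_BB − V_BE)/R_B = (2.7 − 0.7)/10 = 0.2 mA.
I_C = β·I_B = 50×0.2 = 10 mA.
V_CE = V_CC − I_C·R_C = 7.3 − 10×0.56 = 1.7 V > V_CE(sat), so the active-region assumption holds.

active; I_C ≈ 10 mA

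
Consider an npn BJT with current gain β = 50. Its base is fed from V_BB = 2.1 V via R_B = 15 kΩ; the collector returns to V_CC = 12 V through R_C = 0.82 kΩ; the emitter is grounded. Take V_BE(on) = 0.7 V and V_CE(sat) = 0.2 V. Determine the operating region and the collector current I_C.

Assume active. Base-emitter loop: I_B = (V_BB − V_BE)/R_B = (2.1 − 0.7)/15 = 0.0933 mA.
I_C = β·I_B = 50×0.0933 = 4.67 mA.
V_CE = V_CC − I_C·R_C = 12 − 4.67×0.82 = 8.17 V > V_CE(sat), so the active-region assumption holds.

active; I_C ≈ 4.7 mA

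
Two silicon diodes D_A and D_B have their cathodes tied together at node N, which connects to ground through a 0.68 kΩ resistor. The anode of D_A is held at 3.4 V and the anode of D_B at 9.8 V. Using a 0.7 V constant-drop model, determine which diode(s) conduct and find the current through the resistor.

Only D_B conducts; I_R ≈ 13 mA

Assume both conduct. Then node N would need to be at both 3.4−0.7 = 2.7 V and 9.8−0.7 = 9.1 V, which is impossible.
Assume only D_B conducts: V_N = 9.8 − 0.7 = 9.1 V, so I_R = 9.1/0.68 = 13.4 mA.
Check D_A: its anode-to-cathode voltage is 3.4 − 9.1 = -5.7 V < 0.7 V, so it is off. The assumption is consistent.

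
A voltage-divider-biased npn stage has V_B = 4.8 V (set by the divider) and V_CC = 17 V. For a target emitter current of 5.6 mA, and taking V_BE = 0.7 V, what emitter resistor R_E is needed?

R_E ≈ 0.73 kΩ

V_E = V_B − V_BE = 4.8 − 0.7 = 4.1 V.
R_E = V_E / I_E = 4.1 / 5.6 = 0.732 kΩ.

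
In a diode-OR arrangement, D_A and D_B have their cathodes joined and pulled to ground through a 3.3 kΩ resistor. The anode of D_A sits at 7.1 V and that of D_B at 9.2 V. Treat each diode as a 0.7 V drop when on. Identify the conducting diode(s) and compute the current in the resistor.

Only D_B conducts; I_R ≈ 2.6 mA

Assume both conduct. Then node N would need to be at both 7.1−0.7 = 6.4 V and 9.2−0.7 = 8.5 V, which is impossible.
Assume only D_B conducts: V_N = 9.2 − 0.7 = 8.5 V, so I_R = 8.5/3.3 = 2.58 mA.
Check D_A: its anode-to-cathode voltage is 7.1 − 8.5 = -1.4 V < 0.7 V, so it is off. The assumption is consistent.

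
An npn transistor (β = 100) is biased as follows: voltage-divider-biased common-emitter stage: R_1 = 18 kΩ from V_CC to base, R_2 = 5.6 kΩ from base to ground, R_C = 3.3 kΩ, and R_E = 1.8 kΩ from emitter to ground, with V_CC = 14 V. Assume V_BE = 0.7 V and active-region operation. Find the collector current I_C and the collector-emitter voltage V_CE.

I_C ≈ 1.4 mA, V_CE ≈ 6.8 V

Thevenize the base divider: V_Th = V_CC·R_2/(R_1+R_2) = 14×5.6/23.6 = 3.32 V, R_Th = R_1‖R_2 = 4.27 kΩ.
Base-emitter loop: V_Th = I_B·R_Th + V_BE + (β+1)I_B·R_E, so I_B = (3.32 − 0.7) / (4.27 + 101×1.8) = 0.0141 mA.
I_C = β·I_B = 100×0.0141 = 1.41 mA, and I_E = (β+1)I_B = 1.42 mA.
V_CE = V_CC − I_C·R_C − I_E·R_E = 14 − 1.41×3.3 − 1.42×1.8 = 6.79 V.
V_CE = 6.79 V > 0.2 V confirms active-region operation.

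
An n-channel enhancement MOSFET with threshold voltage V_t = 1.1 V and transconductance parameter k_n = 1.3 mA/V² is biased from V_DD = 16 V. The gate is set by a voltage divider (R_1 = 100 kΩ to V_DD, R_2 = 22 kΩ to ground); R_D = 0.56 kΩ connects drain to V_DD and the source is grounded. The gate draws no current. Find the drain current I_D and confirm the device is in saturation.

V_G = V_DD·R_2/(R_1+R_2) = 16×22/122 = 2.89 V. With the source grounded, V_GS = V_G = 2.89 V.
Assume saturation: I_D = (k_n/2)(V_GS − V_t)² = (1.3/2)×(2.89 − 1.1)² = 0.65×1.79² = 2.07 mA.
V_DS = V_DD − I_D·R_D = 16 − 2.07×0.56 = 14.8 V.
Saturation requires V_DS ≥ V_GS − V_t = 1.79 V; 14.8 ≥ 1.79 ✓.

I_D ≈ 2.1 mA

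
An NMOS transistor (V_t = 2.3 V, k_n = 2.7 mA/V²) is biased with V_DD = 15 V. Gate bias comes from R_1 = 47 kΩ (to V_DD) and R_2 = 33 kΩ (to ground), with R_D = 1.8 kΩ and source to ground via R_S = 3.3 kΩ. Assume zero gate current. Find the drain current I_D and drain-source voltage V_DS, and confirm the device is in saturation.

I_D ≈ 0.93 mA, V_DS ≈ 10 V

V_G = V_DD·R_2/(R_1+R_2) = 15×33/80 = 6.19 V.
Assume saturation: I_D = (k_n/2)(V_GS − V_t)² with V_GS = V_G − I_D·R_S = 6.19 − 3.3·I_D.
Substituting gives 14.7·I_D² − 35.6·I_D + 20.4 = 0, with roots I_D = 0.927 or 1.5 mA.
The root I_D = 1.5 mA gives V_GS = 1.25 V ≤ V_t, so take I_D = 0.927 mA.
Then V_GS = 3.13 V and V_DS = V_DD − I_D(R_D+R_S) = 15 − 0.927×5.1 = 10.3 V.
Saturation requires V_DS ≥ V_GS − V_t = 0.829 V; 10.3 ≥ 0.829 ✓.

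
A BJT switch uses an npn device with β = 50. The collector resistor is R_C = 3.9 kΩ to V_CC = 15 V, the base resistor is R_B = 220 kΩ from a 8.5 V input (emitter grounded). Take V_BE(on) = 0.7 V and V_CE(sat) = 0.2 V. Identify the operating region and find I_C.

Assume active. Base-emitter loop: I_B = (V_BB − V_BE)/R_B = (8.5 − 0.7)/220 = 0.0355 mA.
I_C = β·I_B = 50×0.0355 = 1.77 mA.
V_CE = V_CC − I_C·R_C = 15 − 1.77×3.9 = 8.09 V > V_CE(sat), so the active-region assumption holds.

active; I_C ≈ 1.8 mA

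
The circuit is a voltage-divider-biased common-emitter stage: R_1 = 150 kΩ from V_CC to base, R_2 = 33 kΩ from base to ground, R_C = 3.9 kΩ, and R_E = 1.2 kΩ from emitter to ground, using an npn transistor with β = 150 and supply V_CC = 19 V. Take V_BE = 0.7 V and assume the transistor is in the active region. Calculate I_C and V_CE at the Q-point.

Thevenize the base divider: V_Th = V_CC·R_2/(R_1+R_2) = 19×33/183 = 3.43 V, R_Th = R_1‖R_2 = 27 kΩ.
Base-emitter loop: V_Th = I_B·R_Th + V_BE + (β+1)I_B·R_E, so I_B = (3.43 − 0.7) / (27 + 151×1.2) = 0.0131 mA.
I_C = β·I_B = 150×0.0131 = 1.96 mA, and I_E = (β+1)I_B = 1.98 mA.
V_CE = V_CC − I_C·R_C − I_E·R_E = 19 − 1.96×3.9 − 1.98×1.2 = 8.97 V.
V_CE = 8.97 V > 0.2 V confirms active-region operation.

I_C ≈ 2 mA, V_CE ≈ 9 V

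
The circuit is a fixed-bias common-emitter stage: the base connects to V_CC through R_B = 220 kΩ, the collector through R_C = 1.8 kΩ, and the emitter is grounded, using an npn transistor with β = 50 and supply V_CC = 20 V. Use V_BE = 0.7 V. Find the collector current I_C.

I_C ≈ 4.4 mA

Base loop: V_CC = I_B·R_B + V_BE, so I_B = (20 − 0.7)/220 kΩ = 0.0877 mA.
In the active region I_C = β·I_B = 50 × 0.0877 = 4.39 mA.
Collector loop: V_CE = V_CC − I_C·R_C = 20 − 4.39×1.8 = 12.1 V.
Since V_CE = 12.1 V > V_CE(sat) ≈ 0.2 V, the transistor is in the active region as assumed.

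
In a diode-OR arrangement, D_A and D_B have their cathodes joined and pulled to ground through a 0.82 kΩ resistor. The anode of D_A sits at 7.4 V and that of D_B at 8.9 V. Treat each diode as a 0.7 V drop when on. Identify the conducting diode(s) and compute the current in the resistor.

Assume both conduct. Then node N would need to be at both 7.4−0.7 = 6.7 V and 8.9−0.7 = 8.2 V, which is impossible.
Assume only D_B conducts: V_N = 8.9 − 0.7 = 8.2 V, so I_R = 8.2/0.82 = 10 mA.
Check D_A: its anode-to-cathode voltage is 7.4 − 8.2 = -0.8 V < 0.7 V, so it is off. The assumption is consistent.

Only D_B conducts; I_R ≈ 10 mA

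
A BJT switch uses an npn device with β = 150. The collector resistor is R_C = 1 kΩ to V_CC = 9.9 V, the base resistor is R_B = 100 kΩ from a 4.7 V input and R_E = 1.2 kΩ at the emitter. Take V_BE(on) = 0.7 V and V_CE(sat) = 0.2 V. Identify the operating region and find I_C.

Assume active. Base-emitter loop: I_B = (V_BB − V_BE)/(R_B + (β+1)R_E) = (4.7 − 0.7)/(100 + 151×1.2) = 0.0142 mA.
I_C = β·I_B = 150×0.0142 = 2.13 mA.
V_CE = V_CC − I_C·R_C − I_E·R_E = 9.9 − 2.13×1 − 2.15×1.2 = 5.19 V > V_CE(sat), so the active-region assumption holds.

active; I_C ≈ 2.1 mA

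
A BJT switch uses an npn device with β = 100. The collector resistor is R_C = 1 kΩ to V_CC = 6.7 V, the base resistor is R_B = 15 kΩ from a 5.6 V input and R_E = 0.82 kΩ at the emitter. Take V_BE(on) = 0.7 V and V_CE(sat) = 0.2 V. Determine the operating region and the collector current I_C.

Assume active: I_B = (5.6 − 0.7)/(15 + 101×0.82) = 0.0501 mA, I_C = β·I_B = 5.01 mA.
Then V_CE = 6.7 − 5.01×1 − 5.06×0.82 = -2.46 V < 0.2 V — the active assumption fails.
Re-solve with V_CE = 0.2 V. KCL at the emitter: V_E/R_E = (V_BB−0.7−V_E)/R_B + (V_CC−0.2−V_E)/R_C, giving V_E = 2.99 V.
I_C = (V_CC − 0.2 − V_E)/R_C = (6.5 − 2.99)/1 = 3.51 mA.
Check: I_B = (4.9 − 2.99)/15 = 0.128 mA, and β·I_B = 12.8 mA > I_C, confirming saturation.

saturation; I_C ≈ 3.5 mA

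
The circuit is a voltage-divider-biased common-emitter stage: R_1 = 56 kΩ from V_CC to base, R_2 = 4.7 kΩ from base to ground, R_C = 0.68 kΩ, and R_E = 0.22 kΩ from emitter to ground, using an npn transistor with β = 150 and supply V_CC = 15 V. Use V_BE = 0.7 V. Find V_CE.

V_CE ≈ 13 V

Thevenize the base divider: V_Th = V_CC·R_2/(R_1+R_2) = 15×4.7/60.7 = 1.16 V, R_Th = R_1‖R_2 = 4.34 kΩ.
Base-emitter loop: V_Th = I_B·R_Th + V_BE + (β+1)I_B·R_E, so I_B = (1.16 − 0.7) / (4.34 + 151×0.22) = 0.0123 mA.
I_C = β·I_B = 150×0.0123 = 1.84 mA, and I_E = (β+1)I_B = 1.86 mA.
V_CE = V_CC − I_C·R_C − I_E·R_E = 15 − 1.84×0.68 − 1.86×0.22 = 13.3 V.
V_CE = 13.3 V > 0.2 V confirms active-region operation.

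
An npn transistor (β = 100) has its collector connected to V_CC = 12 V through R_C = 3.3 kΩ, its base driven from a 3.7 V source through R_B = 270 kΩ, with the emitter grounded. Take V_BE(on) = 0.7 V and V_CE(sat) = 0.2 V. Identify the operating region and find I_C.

Assume active. Base-emitter loop: I_B = (V_BB − V_BE)/R_B = (3.7 − 0.7)/270 = 0.0111 mA.
I_C = β·I_B = 100×0.0111 = 1.11 mA.
V_CE = V_CC − I_C·R_C = 12 − 1.11×3.3 = 8.33 V > V_CE(sat), so the active-region assumption holds.

active; I_C ≈ 1.1 mA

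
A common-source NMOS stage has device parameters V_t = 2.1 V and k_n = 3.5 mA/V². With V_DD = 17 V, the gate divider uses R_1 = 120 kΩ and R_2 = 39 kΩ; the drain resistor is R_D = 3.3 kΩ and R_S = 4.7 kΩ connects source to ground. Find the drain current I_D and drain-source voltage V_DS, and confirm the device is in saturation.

I_D ≈ 0.35 mA, V_DS ≈ 14 V

V_G = V_DD·R_2/(R_1+R_2) = 17×39/159 = 4.17 V.
Assume saturation: I_D = (k_n/2)(V_GS − V_t)² with V_GS = V_G − I_D·R_S = 4.17 − 4.7·I_D.
Substituting gives 38.7·I_D² − 35·I_D + 7.5 = 0, with roots I_D = 0.346 or 0.561 mA.
The root I_D = 0.561 mA gives V_GS = 1.53 V ≤ V_t, so take I_D = 0.346 mA.
Then V_GS = 2.54 V and V_DS = V_DD − I_D(R_D+R_S) = 17 − 0.346×8 = 14.2 V.
Saturation requires V_DS ≥ V_GS − V_t = 0.445 V; 14.2 ≥ 0.445 ✓.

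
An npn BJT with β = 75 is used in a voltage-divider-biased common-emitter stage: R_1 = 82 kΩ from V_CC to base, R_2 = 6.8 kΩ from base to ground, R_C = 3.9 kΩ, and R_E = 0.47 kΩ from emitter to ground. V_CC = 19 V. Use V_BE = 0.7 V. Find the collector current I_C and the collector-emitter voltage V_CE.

Thevenize the base divider: V_Th = V_CC·R_2/(R_1+R_2) = 19×6.8/88.8 = 1.45 V, R_Th = R_1‖R_2 = 6.28 kΩ.
Base-emitter loop: V_Th = I_B·R_Th + V_BE + (β+1)I_B·R_E, so I_B = (1.45 − 0.7) / (6.28 + 76×0.47) = 0.018 mA.
I_C = β·I_B = 75×0.018 = 1.35 mA, and I_E = (β+1)I_B = 1.37 mA.
V_CE = V_CC − I_C·R_C − I_E·R_E = 19 − 1.35×3.9 − 1.37×0.47 = 13.1 V.
V_CE = 13.1 V > 0.2 V confirms active-region operation.

I_C ≈ 1.3 mA, V_CE ≈ 13 V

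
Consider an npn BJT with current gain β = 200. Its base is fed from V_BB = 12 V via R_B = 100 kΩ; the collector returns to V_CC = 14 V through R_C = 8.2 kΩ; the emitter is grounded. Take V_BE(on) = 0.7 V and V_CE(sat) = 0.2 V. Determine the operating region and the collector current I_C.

Assume active: I_B = (12 − 0.7)/100 = 0.113 mA, giving I_C = β·I_B = 22.6 mA.
But then V_CE = 14 − 22.6×8.2 = -171 V < V_CE(sat) = 0.2 V — impossible in the active region.
So the transistor is saturated. With V_CE = 0.2 V, I_C = (V_CC − 0.2)/R_C = 13.8/8.2 = 1.68 mA.
Check: β·I_B = 22.6 mA > I_C = 1.68 mA, confirming saturation.

saturation; I_C ≈ 1.7 mA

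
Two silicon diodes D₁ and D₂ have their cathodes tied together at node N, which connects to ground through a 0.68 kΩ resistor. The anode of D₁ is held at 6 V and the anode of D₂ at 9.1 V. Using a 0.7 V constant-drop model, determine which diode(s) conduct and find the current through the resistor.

Only D₂ conducts; I_R ≈ 12 mA

Assume both conduct. Then node N would need to be at both 6−0.7 = 5.3 V and 9.1−0.7 = 8.4 V, which is impossible.
Assume only D₂ conducts: V_N = 9.1 − 0.7 = 8.4 V, so I_R = 8.4/0.68 = 12.4 mA.
Check D₁: its anode-to-cathode voltage is 6 − 8.4 = -2.4 V < 0.7 V, so it is off. The assumption is consistent.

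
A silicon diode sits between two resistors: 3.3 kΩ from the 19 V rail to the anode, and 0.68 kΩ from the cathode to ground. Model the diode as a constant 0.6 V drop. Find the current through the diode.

I ≈ 4.6 mA

The two resistors are in series with the diode, so KVL gives 19 = I·3.3 + 0.6 + I·0.68.
I = (19 − 0.6) / (3.3 + 0.68) kΩ = 18.4 / 3.98 = 4.62 mA.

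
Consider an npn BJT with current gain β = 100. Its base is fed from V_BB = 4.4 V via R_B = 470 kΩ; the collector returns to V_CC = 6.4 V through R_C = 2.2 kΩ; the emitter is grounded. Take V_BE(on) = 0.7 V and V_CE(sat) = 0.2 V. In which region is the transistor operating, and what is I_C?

Assume active. Base-emitter loop: I_B = (V_BB − V_BE)/R_B = (4.4 − 0.7)/470 = 0.00787 mA.
I_C = β·I_B = 100×0.00787 = 0.787 mA.
V_CE = V_CC − I_C·R_C = 6.4 − 0.787×2.2 = 4.67 V > V_CE(sat), so the active-region assumption holds.

active; I_C ≈ 0.79 mA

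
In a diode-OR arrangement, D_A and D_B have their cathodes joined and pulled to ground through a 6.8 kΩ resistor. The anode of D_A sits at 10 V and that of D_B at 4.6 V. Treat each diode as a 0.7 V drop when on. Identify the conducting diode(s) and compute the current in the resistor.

Only D_A conducts; I_R ≈ 1.4 mA

Assume both conduct. Then node N would need to be at both 10−0.7 = 9.3 V and 4.6−0.7 = 3.9 V, which is impossible.
Assume only D_A conducts: V_N = 10 − 0.7 = 9.3 V, so I_R = 9.3/6.8 = 1.37 mA.
Check D_B: its anode-to-cathode voltage is 4.6 − 9.3 = -4.7 V < 0.7 V, so it is off. The assumption is consistent.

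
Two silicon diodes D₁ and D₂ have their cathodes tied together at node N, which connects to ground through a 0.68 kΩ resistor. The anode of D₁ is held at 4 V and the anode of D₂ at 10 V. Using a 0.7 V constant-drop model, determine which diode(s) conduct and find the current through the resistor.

Only D₂ conducts; I_R ≈ 14 mA

Assume both conduct. Then node N would need to be at both 4−0.7 = 3.3 V and 10−0.7 = 9.3 V, which is impossible.
Assume only D₂ conducts: V_N = 10 − 0.7 = 9.3 V, so I_R = 9.3/0.68 = 13.7 mA.
Check D₁: its anode-to-cathode voltage is 4 − 9.3 = -5.3 V < 0.7 V, so it is off. The assumption is consistent.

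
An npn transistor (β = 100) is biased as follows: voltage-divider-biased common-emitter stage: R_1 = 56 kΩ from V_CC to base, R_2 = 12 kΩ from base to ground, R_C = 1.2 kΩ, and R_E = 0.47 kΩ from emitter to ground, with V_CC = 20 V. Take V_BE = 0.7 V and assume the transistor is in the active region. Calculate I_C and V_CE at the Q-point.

I_C ≈ 4.9 mA, V_CE ≈ 12 V

Thevenize the base divider: V_Th = V_CC·R_2/(R_1+R_2) = 20×12/68 = 3.53 V, R_Th = R_1‖R_2 = 9.88 kΩ.
Base-emitter loop: V_Th = I_B·R_Th + V_BE + (β+1)I_B·R_E, so I_B = (3.53 − 0.7) / (9.88 + 101×0.47) = 0.0493 mA.
I_C = β·I_B = 100×0.0493 = 4.93 mA, and I_E = (β+1)I_B = 4.98 mA.
V_CE = V_CC − I_C·R_C − I_E·R_E = 20 − 4.93×1.2 − 4.98×0.47 = 11.7 V.
V_CE = 11.7 V > 0.2 V confirms active-region operation.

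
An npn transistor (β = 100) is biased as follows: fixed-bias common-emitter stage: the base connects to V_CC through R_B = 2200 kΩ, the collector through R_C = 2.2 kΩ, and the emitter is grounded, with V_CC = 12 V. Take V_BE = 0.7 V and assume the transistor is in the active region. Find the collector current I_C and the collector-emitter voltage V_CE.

I_C ≈ 0.51 mA, V_CE ≈ 11 V

Base loop: V_CC = I_B·R_B + V_BE, so I_B = (12 − 0.7)/2200 kΩ = 0.00514 mA.
In the active region I_C = β·I_B = 100 × 0.00514 = 0.514 mA.
Collector loop: V_CE = V_CC − I_C·R_C = 12 − 0.514×2.2 = 10.9 V.
Since V_CE = 10.9 V > V_CE(sat) ≈ 0.2 V, the transistor is in the active region as assumed.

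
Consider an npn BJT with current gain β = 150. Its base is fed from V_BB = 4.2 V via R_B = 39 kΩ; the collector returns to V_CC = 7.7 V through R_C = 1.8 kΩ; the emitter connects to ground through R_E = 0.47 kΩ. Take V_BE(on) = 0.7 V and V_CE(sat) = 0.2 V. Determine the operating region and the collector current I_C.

Assume active: I_B = (4.2 − 0.7)/(39 + 151×0.47) = 0.0318 mA, I_C = β·I_B = 4.77 mA.
Then V_CE = 7.7 − 4.77×1.8 − 4.81×0.47 = -3.15 V < 0.2 V — the active assumption fails.
Re-solve with V_CE = 0.2 V. KCL at the emitter: V_E/R_E = (V_BB−0.7−V_E)/R_B + (V_CC−0.2−V_E)/R_C, giving V_E = 1.57 V.
I_C = (V_CC − 0.2 − V_E)/R_C = (7.5 − 1.57)/1.8 = 3.29 mA.
Check: I_B = (3.5 − 1.57)/39 = 0.0495 mA, and β·I_B = 7.42 mA > I_C, confirming saturation.

saturation; I_C ≈ 3.3 mA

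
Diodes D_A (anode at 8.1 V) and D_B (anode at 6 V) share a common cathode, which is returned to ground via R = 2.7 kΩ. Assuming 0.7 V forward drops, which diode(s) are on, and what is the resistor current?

Only D_A conducts; I_R ≈ 2.7 mA

Assume both conduct. Then node N would need to be at both 8.1−0.7 = 7.4 V and 6−0.7 = 5.3 V, which is impossible.
Assume only D_A conducts: V_N = 8.1 − 0.7 = 7.4 V, so I_R = 7.4/2.7 = 2.74 mA.
Check D_B: its anode-to-cathode voltage is 6 − 7.4 = -1.4 V < 0.7 V, so it is off. The assumption is consistent.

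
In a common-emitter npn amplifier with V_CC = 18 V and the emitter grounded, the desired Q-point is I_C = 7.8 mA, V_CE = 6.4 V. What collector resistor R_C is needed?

R_C ≈ 1.5 kΩ

Collector loop: V_CC = I_C·R_C + V_CE.
R_C = (V_CC − V_CE)/I_C = (18 − 6.4)/7.8 = 1.49 kΩ.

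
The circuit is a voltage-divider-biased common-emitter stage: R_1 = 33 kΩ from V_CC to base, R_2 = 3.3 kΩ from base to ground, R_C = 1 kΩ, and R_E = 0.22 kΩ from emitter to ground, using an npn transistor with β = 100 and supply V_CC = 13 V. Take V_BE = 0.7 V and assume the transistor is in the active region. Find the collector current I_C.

I_C ≈ 1.9 mA

Thevenize the base divider: V_Th = V_CC·R_2/(R_1+R_2) = 13×3.3/36.3 = 1.18 V, R_Th = R_1‖R_2 = 3 kΩ.
Base-emitter loop: V_Th = I_B·R_Th + V_BE + (β+1)I_B·R_E, so I_B = (1.18 − 0.7) / (3 + 101×0.22) = 0.0191 mA.
I_C = β·I_B = 100×0.0191 = 1.91 mA, and I_E = (β+1)I_B = 1.93 mA.
V_CE = V_CC − I_C·R_C − I_E·R_E = 13 − 1.91×1 − 1.93×0.22 = 10.7 V.
V_CE = 10.7 V > 0.2 V confirms active-region operation.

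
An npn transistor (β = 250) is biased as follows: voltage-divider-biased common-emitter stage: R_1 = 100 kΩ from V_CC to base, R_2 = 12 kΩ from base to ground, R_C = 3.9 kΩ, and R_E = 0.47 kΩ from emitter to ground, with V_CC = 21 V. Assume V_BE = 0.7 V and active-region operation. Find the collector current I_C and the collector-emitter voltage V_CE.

I_C ≈ 3 mA, V_CE ≈ 7.8 V

Thevenize the base divider: V_Th = V_CC·R_2/(R_1+R_2) = 21×12/112 = 2.25 V, R_Th = R_1‖R_2 = 10.7 kΩ.
Base-emitter loop: V_Th = I_B·R_Th + V_BE + (β+1)I_B·R_E, so I_B = (2.25 − 0.7) / (10.7 + 251×0.47) = 0.012 mA.
I_C = β·I_B = 250×0.012 = 3.01 mA, and I_E = (β+1)I_B = 3.02 mA.
V_CE = V_CC − I_C·R_C − I_E·R_E = 21 − 3.01×3.9 − 3.02×0.47 = 7.84 V.
V_CE = 7.84 V > 0.2 V confirms active-region operation.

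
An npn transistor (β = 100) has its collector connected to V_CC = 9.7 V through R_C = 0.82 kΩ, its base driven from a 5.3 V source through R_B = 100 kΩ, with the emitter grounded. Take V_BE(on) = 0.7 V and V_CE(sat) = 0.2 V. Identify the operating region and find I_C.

Assume active. Base-emitter loop: I_B = (V_BB − V_BE)/R_B = (5.3 − 0.7)/100 = 0.046 mA.
I_C = β·I_B = 100×0.046 = 4.6 mA.
V_CE = V_CC − I_C·R_C = 9.7 − 4.6×0.82 = 5.93 V > V_CE(sat), so the active-region assumption holds.

active; I_C ≈ 4.6 mA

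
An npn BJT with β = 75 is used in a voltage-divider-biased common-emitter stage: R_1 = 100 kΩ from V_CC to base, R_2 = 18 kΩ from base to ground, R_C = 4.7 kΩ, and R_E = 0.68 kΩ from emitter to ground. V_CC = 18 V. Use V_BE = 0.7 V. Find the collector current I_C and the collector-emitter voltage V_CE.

I_C ≈ 2.3 mA, V_CE ≈ 5.6 V

Thevenize the base divider: V_Th = V_CC·R_2/(R_1+R_2) = 18×18/118 = 2.75 V, R_Th = R_1‖R_2 = 15.3 kΩ.
Base-emitter loop: V_Th = I_B·R_Th + V_BE + (β+1)I_B·R_E, so I_B = (2.75 − 0.7) / (15.3 + 76×0.68) = 0.0306 mA.
I_C = β·I_B = 75×0.0306 = 2.29 mA, and I_E = (β+1)I_B = 2.32 mA.
V_CE = V_CC − I_C·R_C − I_E·R_E = 18 − 2.29×4.7 − 2.32×0.68 = 5.65 V.
V_CE = 5.65 V > 0.2 V confirms active-region operation.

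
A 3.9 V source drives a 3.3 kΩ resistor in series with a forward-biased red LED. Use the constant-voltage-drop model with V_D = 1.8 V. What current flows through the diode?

I ≈ 0.64 mA

KVL around the loop: 3.9 = V_D + I·R = 1.8 + I × 3.3 kΩ.
So I = (3.9 − 1.8) / 3.3 kΩ = 2.1 / 3.3 = 0.636 mA.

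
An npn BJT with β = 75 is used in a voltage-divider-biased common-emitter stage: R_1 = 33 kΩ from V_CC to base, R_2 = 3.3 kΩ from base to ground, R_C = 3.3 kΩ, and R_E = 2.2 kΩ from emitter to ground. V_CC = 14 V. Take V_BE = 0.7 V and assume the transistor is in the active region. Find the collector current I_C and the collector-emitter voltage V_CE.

Thevenize the base divider: V_Th = V_CC·R_2/(R_1+R_2) = 14×3.3/36.3 = 1.27 V, R_Th = R_1‖R_2 = 3 kΩ.
Base-emitter loop: V_Th = I_B·R_Th + V_BE + (β+1)I_B·R_E, so I_B = (1.27 − 0.7) / (3 + 76×2.2) = 0.00337 mA.
I_C = β·I_B = 75×0.00337 = 0.252 mA, and I_E = (β+1)I_B = 0.256 mA.
V_CE = V_CC − I_C·R_C − I_E·R_E = 14 − 0.252×3.3 − 0.256×2.2 = 12.6 V.
V_CE = 12.6 V > 0.2 V confirms active-region operation.

I_C ≈ 0.25 mA, V_CE ≈ 13 V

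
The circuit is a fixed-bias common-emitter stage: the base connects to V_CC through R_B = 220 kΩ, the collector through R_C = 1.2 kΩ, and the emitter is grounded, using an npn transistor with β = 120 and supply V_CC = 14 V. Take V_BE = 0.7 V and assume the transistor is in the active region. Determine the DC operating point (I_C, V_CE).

Base loop: V_CC = I_B·R_B + V_BE, so I_B = (14 − 0.7)/220 kΩ = 0.0605 mA.
In the active region I_C = β·I_B = 120 × 0.0605 = 7.25 mA.
Collector loop: V_CE = V_CC − I_C·R_C = 14 − 7.25×1.2 = 5.29 V.
Since V_CE = 5.29 V > V_CE(sat) ≈ 0.2 V, the transistor is in the active region as assumed.

I_C ≈ 7.3 mA, V_CE ≈ 5.3 V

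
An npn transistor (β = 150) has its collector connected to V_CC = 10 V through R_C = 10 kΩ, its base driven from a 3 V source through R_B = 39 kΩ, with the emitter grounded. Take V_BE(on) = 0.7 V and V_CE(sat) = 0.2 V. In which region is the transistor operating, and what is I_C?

saturation; I_C ≈ 0.98 mA

Assume active: I_B = (3 − 0.7)/39 = 0.059 mA, giving I_C = β·I_B = 8.85 mA.
But then V_CE = 10 − 8.85×10 = -78.5 V < V_CE(sat) = 0.2 V — impossible in the active region.
So the transistor is saturated. With V_CE = 0.2 V, I_C = (V_CC − 0.2)/R_C = 9.8/10 = 0.98 mA.
Check: β·I_B = 8.85 mA > I_C = 0.98 mA, confirming saturation.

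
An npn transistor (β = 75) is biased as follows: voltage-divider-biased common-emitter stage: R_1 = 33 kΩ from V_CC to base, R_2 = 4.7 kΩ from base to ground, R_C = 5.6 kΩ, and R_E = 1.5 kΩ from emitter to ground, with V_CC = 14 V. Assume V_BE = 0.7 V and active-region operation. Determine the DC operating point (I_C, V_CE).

Thevenize the base divider: V_Th = V_CC·R_2/(R_1+R_2) = 14×4.7/37.7 = 1.75 V, R_Th = R_1‖R_2 = 4.11 kΩ.
Base-emitter loop: V_Th = I_B·R_Th + V_BE + (β+1)I_B·R_E, so I_B = (1.75 − 0.7) / (4.11 + 76×1.5) = 0.00885 mA.
I_C = β·I_B = 75×0.00885 = 0.664 mA, and I_E = (β+1)I_B = 0.673 mA.
V_CE = V_CC − I_C·R_C − I_E·R_E = 14 − 0.664×5.6 − 0.673×1.5 = 9.27 V.
V_CE = 9.27 V > 0.2 V confirms active-region operation.

I_C ≈ 0.66 mA, V_CE ≈ 9.3 V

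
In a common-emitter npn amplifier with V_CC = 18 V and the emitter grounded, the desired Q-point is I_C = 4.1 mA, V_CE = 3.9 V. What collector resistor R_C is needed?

Collector loop: V_CC = I_C·R_C + V_CE.
R_C = (V_CC − V_CE)/I_C = (18 − 3.9)/4.1 = 3.44 kΩ.

R_C ≈ 3.4 kΩ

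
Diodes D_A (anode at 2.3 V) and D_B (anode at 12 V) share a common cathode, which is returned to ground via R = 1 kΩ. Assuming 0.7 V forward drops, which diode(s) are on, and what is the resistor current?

Assume both conduct. Then node N would need to be at both 2.3−0.7 = 1.6 V and 12−0.7 = 11.3 V, which is impossible.
Assume only D_B conducts: V_N = 12 − 0.7 = 11.3 V, so I_R = 11.3/1 = 11.3 mA.
Check D_A: its anode-to-cathode voltage is 2.3 − 11.3 = -9 V < 0.7 V, so it is off. The assumption is consistent.

Only D_B conducts; I_R ≈ 11 mA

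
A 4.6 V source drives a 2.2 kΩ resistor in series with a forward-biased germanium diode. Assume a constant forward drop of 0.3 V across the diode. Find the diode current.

I ≈ 2 mA

KVL around the loop: 4.6 = V_D + I·R = 0.3 + I × 2.2 kΩ.
So I = (4.6 − 0.3) / 2.2 kΩ = 4.3 / 2.2 = 1.95 mA.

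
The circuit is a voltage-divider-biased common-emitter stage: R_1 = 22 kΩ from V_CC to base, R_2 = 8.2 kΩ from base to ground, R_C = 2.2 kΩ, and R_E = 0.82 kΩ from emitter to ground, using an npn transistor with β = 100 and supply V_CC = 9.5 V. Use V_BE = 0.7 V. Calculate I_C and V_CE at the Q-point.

Thevenize the base divider: V_Th = V_CC·R_2/(R_1+R_2) = 9.5×8.2/30.2 = 2.58 V, R_Th = R_1‖R_2 = 5.97 kΩ.
Base-emitter loop: V_Th = I_B·R_Th + V_BE + (β+1)I_B·R_E, so I_B = (2.58 − 0.7) / (5.97 + 101×0.82) = 0.0212 mA.
I_C = β·I_B = 100×0.0212 = 2.12 mA, and I_E = (β+1)I_B = 2.14 mA.
V_CE = V_CC − I_C·R_C − I_E·R_E = 9.5 − 2.12×2.2 − 2.14×0.82 = 3.09 V.
V_CE = 3.09 V > 0.2 V confirms active-region operation.

I_C ≈ 2.1 mA, V_CE ≈ 3.1 V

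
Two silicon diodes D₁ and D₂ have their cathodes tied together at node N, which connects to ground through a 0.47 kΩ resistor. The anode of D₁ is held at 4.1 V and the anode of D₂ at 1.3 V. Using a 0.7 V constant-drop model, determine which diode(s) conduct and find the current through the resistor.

Only D₁ conducts; I_R ≈ 7.2 mA

Assume both conduct. Then node N would need to be at both 4.1−0.7 = 3.4 V and 1.3−0.7 = 0.6 V, which is impossible.
Assume only D₁ conducts: V_N = 4.1 − 0.7 = 3.4 V, so I_R = 3.4/0.47 = 7.23 mA.
Check D₂: its anode-to-cathode voltage is 1.3 − 3.4 = -2.1 V < 0.7 V, so it is off. The assumption is consistent.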